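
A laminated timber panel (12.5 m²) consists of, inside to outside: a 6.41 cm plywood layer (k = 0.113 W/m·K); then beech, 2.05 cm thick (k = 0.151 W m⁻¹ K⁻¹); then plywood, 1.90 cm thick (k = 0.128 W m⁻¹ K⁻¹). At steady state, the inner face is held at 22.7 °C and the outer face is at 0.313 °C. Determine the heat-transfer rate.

Resistance network (inner→outer):
  R_plywood = L/(kA) = 0.0641/(0.113·12.5) = 0.04538 K/W
  R_beech = L/(kA) = 0.0205/(0.151·12.5) = 0.01086 K/W
  R_plywood = L/(kA) = 0.0190/(0.128·12.5) = 0.01187 K/W
ΣR = 0.04538 + 0.01086 + 0.01187 = 0.06811 K/W
Q = ΔT/ΣR = (22.7 °C − 0.313 °C)/0.06811 = 329 W

Q = 329 W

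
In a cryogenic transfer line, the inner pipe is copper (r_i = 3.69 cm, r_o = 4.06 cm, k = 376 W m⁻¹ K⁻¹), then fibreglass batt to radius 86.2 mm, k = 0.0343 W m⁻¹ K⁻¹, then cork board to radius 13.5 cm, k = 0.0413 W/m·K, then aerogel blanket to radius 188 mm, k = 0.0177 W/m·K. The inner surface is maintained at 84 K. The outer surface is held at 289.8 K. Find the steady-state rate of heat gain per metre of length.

Q' = 25.1 W/m

Treat each layer as a resistance in series:
  R'_copper = ln(0.0406/0.0369)/(2πk) = 0.09556/(2π·376) = 4.045×10^-5 m·K/W
  R'_fibreglass batt = ln(0.0862/0.0406)/(2πk) = 0.7529/(2π·0.0343) = 3.494 m·K/W
  R'_cork board = ln(0.135/0.0862)/(2πk) = 0.4486/(2π·0.0413) = 1.729 m·K/W
  R'_aerogel blanket = ln(0.188/0.135)/(2πk) = 0.3312/(2π·0.0177) = 2.978 m·K/W
ΣR = 4.045×10^-5 + 3.494 + 1.729 + 2.978 = 8.201 m·K/W
Q' = ΔT/ΣR = (84 K − 289.8 K)/8.201 = -25.1 W/m
(Negative Q' ⇒ heat flows inward; heat gain = 25.1 W/m.)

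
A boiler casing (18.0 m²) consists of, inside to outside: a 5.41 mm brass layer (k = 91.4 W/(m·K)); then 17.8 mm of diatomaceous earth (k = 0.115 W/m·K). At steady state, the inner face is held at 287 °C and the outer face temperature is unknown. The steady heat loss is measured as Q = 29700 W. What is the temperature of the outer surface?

T_out = 31.5 °C

Sum the resistances:
  R_brass = L/(kA) = 0.00541/(91.4·18.0) = 3.288×10^-6 K/W
  R_diatomaceous earth = L/(kA) = 0.0178/(0.115·18.0) = 0.008599 K/W
ΣR = 0.008602 K/W
ΔT = Q·ΣR = 29700 × 0.008602 = 255.5 K
Heat flows outward, so T_out = T_in − ΔT = 287 − 255.5 = 31.5 °C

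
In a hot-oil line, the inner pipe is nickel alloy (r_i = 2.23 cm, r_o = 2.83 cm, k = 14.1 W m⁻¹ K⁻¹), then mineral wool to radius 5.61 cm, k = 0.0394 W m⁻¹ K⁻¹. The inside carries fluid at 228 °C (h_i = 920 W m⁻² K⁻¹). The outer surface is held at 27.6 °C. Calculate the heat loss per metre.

Q' = 72.2 W/m

Resistance network (inner→outer):
  R'_conv,in = 1/(2πr h) = 1/(2π·0.0223·920) = 0.007758 m·K/W
  R'_nickel alloy = ln(0.0283/0.0223)/(2πk) = 0.2383/(2π·14.1) = 0.002690 m·K/W
  R'_mineral wool = ln(0.0561/0.0283)/(2πk) = 0.6843/(2π·0.0394) = 2.764 m·K/W
ΣR = 0.007758 + 0.002690 + 2.764 = 2.774 m·K/W
Q' = ΔT/ΣR = (228 °C − 27.6 °C)/2.774 = 72.2 W/m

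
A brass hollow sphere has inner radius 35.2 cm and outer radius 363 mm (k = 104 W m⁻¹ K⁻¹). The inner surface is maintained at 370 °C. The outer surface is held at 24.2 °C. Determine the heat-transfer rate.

Q = 5250 kW

Q = 4πk·ΔT/(1/r₁ − 1/r₂) = 4π × 104 × 345.8 / (1/0.352 − 1/0.363) = 5.25×10^6 W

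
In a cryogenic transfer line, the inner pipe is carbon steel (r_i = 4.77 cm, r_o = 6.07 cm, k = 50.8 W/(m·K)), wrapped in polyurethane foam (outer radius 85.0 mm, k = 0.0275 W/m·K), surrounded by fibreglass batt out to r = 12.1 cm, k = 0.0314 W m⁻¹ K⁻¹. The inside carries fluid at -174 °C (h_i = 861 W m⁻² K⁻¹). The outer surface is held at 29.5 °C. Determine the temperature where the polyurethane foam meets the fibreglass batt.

Series thermal resistances, inner to outer:
  R'_conv,in = 1/(2πr h) = 1/(2π·0.0477·861) = 0.003875 m·K/W
  R'_carbon steel = ln(0.0607/0.0477)/(2πk) = 0.2410/(2π·50.8) = 7.551×10^-4 m·K/W
  R'_polyurethane foam = ln(0.0850/0.0607)/(2πk) = 0.3367/(2π·0.0275) = 1.949 m·K/W
  R'_fibreglass batt = ln(0.121/0.0850)/(2πk) = 0.3531/(2π·0.0314) = 1.790 m·K/W
ΣR = 0.003875 + 7.551×10^-4 + 1.949 + 1.790 = 3.744 m·K/W
Q' = ΔT/ΣR = (-174 °C − 29.5 °C)/3.744 = -54.35 W/m
From the inner boundary to the polyurethane foam/fibreglass batt interface, ΣR_partial = 1.954 m·K/W.
T_interface = T_in − Q'·ΣR_partial = -174 °C − (-54.35)(1.954) = -67.8 °C

T = -67.8 °C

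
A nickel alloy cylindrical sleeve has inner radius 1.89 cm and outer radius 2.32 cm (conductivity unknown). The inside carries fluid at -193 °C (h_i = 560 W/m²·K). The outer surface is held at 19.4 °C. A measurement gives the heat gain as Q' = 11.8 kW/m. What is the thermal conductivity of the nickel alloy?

k = 11.0 W/m·K

ΣR = ΔT/Q' = |-193 − 19.4|/11800 = 0.01800 m·K/W
Known resistances:
  R'_conv,in = 1/(2πr h) = 1/(2π·0.0189·560) = 0.01504 m·K/W
R_nickel alloy = ΣR − ΣR_known = 0.01800 − 0.01504 = 0.002960 m·K/W
ln(r₂/r₁)/(2πk) = 0.002960 ⇒ k = 0.2050/(2π·0.002960) = 11.0 W/m·K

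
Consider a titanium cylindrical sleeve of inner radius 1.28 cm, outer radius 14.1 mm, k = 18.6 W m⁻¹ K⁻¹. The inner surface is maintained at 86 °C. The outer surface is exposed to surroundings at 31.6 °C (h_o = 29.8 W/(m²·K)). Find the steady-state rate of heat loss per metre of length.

Treat each layer as a resistance in series:
  R'_titanium = ln(0.0141/0.0128)/(2πk) = 0.09673/(2π·18.6) = 8.277×10^-4 m·K/W
  R'_conv,out = 1/(2πr h) = 1/(2π·0.0141·29.8) = 0.3788 m·K/W
ΣR = 8.277×10^-4 + 0.3788 = 0.3796 m·K/W
Q' = ΔT/ΣR = (86 °C − 31.6 °C)/0.3796 = 143 W/m

Q' = 143 W/m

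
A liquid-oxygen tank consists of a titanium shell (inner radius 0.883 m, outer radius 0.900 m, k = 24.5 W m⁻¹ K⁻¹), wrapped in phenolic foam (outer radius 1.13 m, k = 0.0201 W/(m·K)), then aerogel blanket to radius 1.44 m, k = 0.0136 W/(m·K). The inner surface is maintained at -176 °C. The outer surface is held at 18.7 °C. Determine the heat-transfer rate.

Treat each layer as a resistance in series:
  R_titanium = (1/0.883 − 1/0.900)/(4πk) = 0.02139/(4π·24.5) = 6.948×10^-5 K/W
  R_phenolic foam = (1/0.900 − 1/1.13)/(4πk) = 0.2262/(4π·0.0201) = 0.8954 K/W
  R_aerogel blanket = (1/1.13 − 1/1.44)/(4πk) = 0.1905/(4π·0.0136) = 1.115 K/W
ΣR = 6.948×10^-5 + 0.8954 + 1.115 = 2.010 K/W
Q = ΔT/ΣR = (-176 °C − 18.7 °C)/2.010 = -96.9 W
(Negative Q ⇒ heat flows inward; heat gain = 96.9 W.)

Q = 96.9 W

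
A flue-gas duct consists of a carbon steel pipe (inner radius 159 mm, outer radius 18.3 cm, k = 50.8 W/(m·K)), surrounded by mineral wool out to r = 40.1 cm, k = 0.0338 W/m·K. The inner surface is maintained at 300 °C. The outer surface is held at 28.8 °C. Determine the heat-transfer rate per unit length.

Q' = 73.4 W/m

Treat each layer as a resistance in series:
  R'_carbon steel = ln(0.183/0.159)/(2πk) = 0.1406/(2π·50.8) = 4.404×10^-4 m·K/W
  R'_mineral wool = ln(0.401/0.183)/(2πk) = 0.7845/(2π·0.0338) = 3.694 m·K/W
ΣR = 4.404×10^-4 + 3.694 = 3.694 m·K/W
Q' = ΔT/ΣR = (300 °C − 28.8 °C)/3.694 = 73.4 W/m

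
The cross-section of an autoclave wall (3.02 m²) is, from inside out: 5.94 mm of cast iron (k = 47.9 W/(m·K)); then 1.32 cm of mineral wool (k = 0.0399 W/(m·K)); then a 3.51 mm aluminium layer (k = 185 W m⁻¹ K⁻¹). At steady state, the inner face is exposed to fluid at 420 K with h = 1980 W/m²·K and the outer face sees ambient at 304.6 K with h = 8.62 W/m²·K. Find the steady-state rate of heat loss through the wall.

Q = 779 W

Series thermal resistances, inner to outer:
  R_conv,in = 1/(hA) = 1/(1980·3.02) = 1.672×10^-4 K/W
  R_cast iron = L/(kA) = 0.00594/(47.9·3.02) = 4.106×10^-5 K/W
  R_mineral wool = L/(kA) = 0.0132/(0.0399·3.02) = 0.1095 K/W
  R_aluminium = L/(kA) = 0.00351/(185·3.02) = 6.282×10^-6 K/W
  R_conv,out = 1/(hA) = 1/(8.62·3.02) = 0.03841 K/W
ΣR = 1.672×10^-4 + 4.106×10^-5 + 0.1095 + 6.282×10^-6 + 0.03841 = 0.1481 K/W
Q = ΔT/ΣR = (420 K − 304.6 K)/0.1481 = 779 W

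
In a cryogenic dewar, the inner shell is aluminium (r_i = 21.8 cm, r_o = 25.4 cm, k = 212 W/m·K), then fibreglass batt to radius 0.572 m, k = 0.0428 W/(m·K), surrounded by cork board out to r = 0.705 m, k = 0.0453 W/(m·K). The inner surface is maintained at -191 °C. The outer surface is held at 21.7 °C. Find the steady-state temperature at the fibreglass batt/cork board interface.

T = -4.8 °C

Treat each layer as a resistance in series:
  R_aluminium = (1/0.218 − 1/0.254)/(4πk) = 0.6501/(4π·212) = 2.440×10^-4 K/W
  R_fibreglass batt = (1/0.254 − 1/0.572)/(4πk) = 2.189/(4π·0.0428) = 4.070 K/W
  R_cork board = (1/0.572 − 1/0.705)/(4πk) = 0.3298/(4π·0.0453) = 0.5794 K/W
ΣR = 2.440×10^-4 + 4.070 + 0.5794 = 4.650 K/W
Q = ΔT/ΣR = (-191 °C − 21.7 °C)/4.650 = -45.74 W
From the inner boundary to the fibreglass batt/cork board interface, ΣR_partial = 4.070 K/W.
T_interface = T_in − Q·ΣR_partial = -191 °C − (-45.74)(4.070) = -4.8 °C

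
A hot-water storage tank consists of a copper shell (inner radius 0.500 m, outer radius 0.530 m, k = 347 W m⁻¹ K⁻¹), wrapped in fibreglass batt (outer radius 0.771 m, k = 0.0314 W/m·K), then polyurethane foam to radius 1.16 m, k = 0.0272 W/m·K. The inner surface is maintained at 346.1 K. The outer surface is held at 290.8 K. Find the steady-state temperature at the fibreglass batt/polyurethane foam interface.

T = 316.2 K

Resistance network (inner→outer):
  R_copper = (1/0.500 − 1/0.530)/(4πk) = 0.1132/(4π·347) = 2.596×10^-5 K/W
  R_fibreglass batt = (1/0.530 − 1/0.771)/(4πk) = 0.5898/(4π·0.0314) = 1.495 K/W
  R_polyurethane foam = (1/0.771 − 1/1.16)/(4πk) = 0.4349/(4π·0.0272) = 1.273 K/W
ΣR = 2.596×10^-5 + 1.495 + 1.273 = 2.768 K/W
Q = ΔT/ΣR = (346.1 K − 290.8 K)/2.768 = 19.98 W
From the inner boundary to the fibreglass batt/polyurethane foam interface, ΣR_partial = 1.495 K/W.
T_interface = T_in − Q·ΣR_partial = 346.1 K − (19.98)(1.495) = 316.2 K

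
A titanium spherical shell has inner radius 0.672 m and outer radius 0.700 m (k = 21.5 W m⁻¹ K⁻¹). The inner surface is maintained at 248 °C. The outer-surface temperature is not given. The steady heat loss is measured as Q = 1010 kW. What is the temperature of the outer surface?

Series resistances:
  R_titanium = (1/0.672 − 1/0.700)/(4πk) = 0.05952/(4π·21.5) = 2.203×10^-4 K/W
ΣR = 2.203×10^-4 K/W
ΔT = Q·ΣR = 1.01×10^6 × 2.203×10^-4 = 222.5 K
Heat flows outward, so T_out = T_in − ΔT = 248 − 222.5 = 25.5 °C

T_out = 25.5 °C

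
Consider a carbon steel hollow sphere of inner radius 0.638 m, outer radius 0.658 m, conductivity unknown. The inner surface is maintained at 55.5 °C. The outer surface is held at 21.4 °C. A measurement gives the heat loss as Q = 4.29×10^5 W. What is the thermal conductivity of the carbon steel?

k = 47.7 W/m·K

ΣR = ΔT/Q = |55.5 − 21.4|/4.29×10^5 = 7.949×10^-5 K/W
(1/r₁−1/r₂)/(4πk) = 7.949×10^-5 ⇒ k = 0.04764/(4π·7.949×10^-5) = 47.7 W/m·K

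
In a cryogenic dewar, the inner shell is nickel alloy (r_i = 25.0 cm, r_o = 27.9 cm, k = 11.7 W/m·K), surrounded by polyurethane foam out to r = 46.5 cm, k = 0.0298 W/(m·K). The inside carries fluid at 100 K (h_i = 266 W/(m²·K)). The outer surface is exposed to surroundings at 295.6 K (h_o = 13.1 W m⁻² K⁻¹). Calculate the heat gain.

Resistance network (inner→outer):
  R_conv,in = 1/(4πr²h) = 1/(4π·0.250²·266) = 0.004787 K/W
  R_nickel alloy = (1/0.250 − 1/0.279)/(4πk) = 0.4158/(4π·11.7) = 0.002828 K/W
  R_polyurethane foam = (1/0.279 − 1/0.465)/(4πk) = 1.434/(4π·0.0298) = 3.829 K/W
  R_conv,out = 1/(4πr²h) = 1/(4π·0.465²·13.1) = 0.02809 K/W
ΣR = 0.004787 + 0.002828 + 3.829 + 0.02809 = 3.865 K/W
Q = ΔT/ΣR = (100 K − 295.6 K)/3.865 = -50.6 W
(Negative Q ⇒ heat flows inward; heat gain = 50.6 W.)

Q = 50.6 W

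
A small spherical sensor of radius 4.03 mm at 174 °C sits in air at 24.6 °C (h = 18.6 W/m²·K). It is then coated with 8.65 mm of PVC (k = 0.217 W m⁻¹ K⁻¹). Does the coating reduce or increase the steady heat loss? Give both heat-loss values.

Critical radius for a sphere: r_cr = 2k/h = 0.0233 m = 2.33 cm.
Outer radius after coating: r₂ = 0.00403 + 0.00865 = 0.01268 m.
Since r₁ < r_cr and r₂ ≤ r_cr, the coating moves toward the maximum at r_cr — heat loss rises.
Bare: R = 1/(4πr₁²h) = 263.4 K/W; Q = 149.4/263.4 = 0.567 W.
Coated: R = R_cond + R_conv = 88.69 K/W; Q = 149.4/88.69 = 1.68 W.

increases: 0.567 → 1.68 W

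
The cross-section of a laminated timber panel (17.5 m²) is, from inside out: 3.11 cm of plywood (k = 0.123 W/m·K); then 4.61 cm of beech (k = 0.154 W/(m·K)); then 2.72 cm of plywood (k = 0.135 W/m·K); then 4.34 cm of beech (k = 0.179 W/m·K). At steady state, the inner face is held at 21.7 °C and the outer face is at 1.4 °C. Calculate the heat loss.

Series thermal resistances, inner to outer:
  R_plywood = L/(kA) = 0.0311/(0.123·17.5) = 0.01445 K/W
  R_beech = L/(kA) = 0.0461/(0.154·17.5) = 0.01711 K/W
  R_plywood = L/(kA) = 0.0272/(0.135·17.5) = 0.01151 K/W
  R_beech = L/(kA) = 0.0434/(0.179·17.5) = 0.01385 K/W
ΣR = 0.01445 + 0.01711 + 0.01151 + 0.01385 = 0.05692 K/W
Q = ΔT/ΣR = (21.7 °C − 1.4 °C)/0.05692 = 357 W

Q = 357 W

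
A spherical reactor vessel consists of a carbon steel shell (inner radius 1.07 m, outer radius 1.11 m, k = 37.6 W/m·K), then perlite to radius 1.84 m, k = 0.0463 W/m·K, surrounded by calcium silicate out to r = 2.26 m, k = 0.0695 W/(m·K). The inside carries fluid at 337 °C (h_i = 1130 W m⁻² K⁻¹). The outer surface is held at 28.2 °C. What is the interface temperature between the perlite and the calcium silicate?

Series thermal resistances, inner to outer:
  R_conv,in = 1/(4πr²h) = 1/(4π·1.07²·1130) = 6.151×10^-5 K/W
  R_carbon steel = (1/1.07 − 1/1.11)/(4πk) = 0.03368/(4π·37.6) = 7.128×10^-5 K/W
  R_perlite = (1/1.11 − 1/1.84)/(4πk) = 0.3574/(4π·0.0463) = 0.6143 K/W
  R_calcium silicate = (1/1.84 − 1/2.26)/(4πk) = 0.1010/(4π·0.0695) = 0.1156 K/W
ΣR = 6.151×10^-5 + 7.128×10^-5 + 0.6143 + 0.1156 = 0.7300 K/W
Q = ΔT/ΣR = (337 °C − 28.2 °C)/0.7300 = 423.0 W
From the inner boundary to the perlite/calcium silicate interface, ΣR_partial = 0.6144 K/W.
T_interface = T_in − Q·ΣR_partial = 337 °C − (423.0)(0.6144) = 77.1 °C

T = 77.1 °C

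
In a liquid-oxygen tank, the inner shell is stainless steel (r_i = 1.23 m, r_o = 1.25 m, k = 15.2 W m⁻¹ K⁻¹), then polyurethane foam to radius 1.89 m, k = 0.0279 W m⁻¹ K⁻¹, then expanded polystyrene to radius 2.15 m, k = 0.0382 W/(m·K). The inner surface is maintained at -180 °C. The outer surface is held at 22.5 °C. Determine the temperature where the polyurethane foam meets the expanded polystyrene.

Treat each layer as a resistance in series:
  R_stainless steel = (1/1.23 − 1/1.25)/(4πk) = 0.01301/(4π·15.2) = 6.810×10^-5 K/W
  R_polyurethane foam = (1/1.25 − 1/1.89)/(4πk) = 0.2709/(4π·0.0279) = 0.7727 K/W
  R_expanded polystyrene = (1/1.89 − 1/2.15)/(4πk) = 0.06398/(4π·0.0382) = 0.1333 K/W
ΣR = 6.810×10^-5 + 0.7727 + 0.1333 = 0.9061 K/W
Q = ΔT/ΣR = (-180 °C − 22.5 °C)/0.9061 = -223.5 W
From the inner boundary to the polyurethane foam/expanded polystyrene interface, ΣR_partial = 0.7728 K/W.
T_interface = T_in − Q·ΣR_partial = -180 °C − (-223.5)(0.7728) = -7.3 °C

T = -7.3 °C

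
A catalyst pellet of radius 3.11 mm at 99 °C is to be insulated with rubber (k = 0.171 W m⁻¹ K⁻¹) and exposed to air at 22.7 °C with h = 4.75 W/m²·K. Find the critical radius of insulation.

For a sphere, r_cr = 2k_ins/h = 2·0.171/4.75 = 0.0720 m = 7.20 cm

r_cr = 7.20 cm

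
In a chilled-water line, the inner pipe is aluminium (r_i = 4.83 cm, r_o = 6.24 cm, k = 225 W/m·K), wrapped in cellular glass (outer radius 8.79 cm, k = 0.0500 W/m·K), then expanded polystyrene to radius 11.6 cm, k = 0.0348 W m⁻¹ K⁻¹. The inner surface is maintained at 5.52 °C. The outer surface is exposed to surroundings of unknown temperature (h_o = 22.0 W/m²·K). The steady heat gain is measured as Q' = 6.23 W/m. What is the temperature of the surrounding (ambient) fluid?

T_out = 20.6 °C

Series resistances:
  R'_aluminium = ln(0.0624/0.0483)/(2πk) = 0.2561/(2π·225) = 1.812×10^-4 m·K/W
  R'_cellular glass = ln(0.0879/0.0624)/(2πk) = 0.3426/(2π·0.0500) = 1.091 m·K/W
  R'_expanded polystyrene = ln(0.116/0.0879)/(2πk) = 0.2774/(2π·0.0348) = 1.269 m·K/W
  R'_conv,out = 1/(2πr h) = 1/(2π·0.116·22.0) = 0.06236 m·K/W
ΣR = 2.422 m·K/W
ΔT = Q'·ΣR = 6.23 × 2.422 = 15.09 K
Heat flows inward, so T_out = T_in + ΔT = 5.52 + 15.09 = 20.6 °C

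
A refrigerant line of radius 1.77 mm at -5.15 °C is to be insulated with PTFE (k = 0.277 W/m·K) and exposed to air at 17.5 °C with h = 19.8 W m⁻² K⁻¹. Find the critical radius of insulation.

For a cylinder, r_cr = k_ins/h = 0.277/19.8 = 0.0140 m = 1.40 cm

r_cr = 1.40 cm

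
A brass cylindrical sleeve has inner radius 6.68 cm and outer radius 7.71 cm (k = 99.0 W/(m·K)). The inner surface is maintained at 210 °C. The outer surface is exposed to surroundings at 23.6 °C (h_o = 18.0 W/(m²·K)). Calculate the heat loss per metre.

Q' = 1620 W/m

Treat each layer as a resistance in series:
  R'_brass = ln(0.0771/0.0668)/(2πk) = 0.1434/(2π·99.0) = 2.305×10^-4 m·K/W
  R'_conv,out = 1/(2πr h) = 1/(2π·0.0771·18.0) = 0.1147 m·K/W
ΣR = 2.305×10^-4 + 0.1147 = 0.1149 m·K/W
Q' = ΔT/ΣR = (210 °C − 23.6 °C)/0.1149 = 1620 W/m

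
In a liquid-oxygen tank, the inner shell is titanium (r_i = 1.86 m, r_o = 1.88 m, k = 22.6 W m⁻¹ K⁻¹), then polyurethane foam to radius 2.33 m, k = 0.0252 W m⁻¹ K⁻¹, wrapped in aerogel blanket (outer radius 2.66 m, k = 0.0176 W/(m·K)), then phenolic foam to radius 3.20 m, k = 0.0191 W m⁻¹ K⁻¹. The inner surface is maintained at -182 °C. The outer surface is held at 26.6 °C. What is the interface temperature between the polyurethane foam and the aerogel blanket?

Series thermal resistances, inner to outer:
  R_titanium = (1/1.86 − 1/1.88)/(4πk) = 0.005720/(4π·22.6) = 2.014×10^-5 K/W
  R_polyurethane foam = (1/1.88 − 1/2.33)/(4πk) = 0.1027/(4π·0.0252) = 0.3244 K/W
  R_aerogel blanket = (1/2.33 − 1/2.66)/(4πk) = 0.05324/(4π·0.0176) = 0.2407 K/W
  R_phenolic foam = (1/2.66 − 1/3.20)/(4πk) = 0.06344/(4π·0.0191) = 0.2643 K/W
ΣR = 2.014×10^-5 + 0.3244 + 0.2407 + 0.2643 = 0.8294 K/W
Q = ΔT/ΣR = (-182 °C − 26.6 °C)/0.8294 = -251.5 W
From the inner boundary to the polyurethane foam/aerogel blanket interface, ΣR_partial = 0.3244 K/W.
T_interface = T_in − Q·ΣR_partial = -182 °C − (-251.5)(0.3244) = -100 °C

T = -100 °C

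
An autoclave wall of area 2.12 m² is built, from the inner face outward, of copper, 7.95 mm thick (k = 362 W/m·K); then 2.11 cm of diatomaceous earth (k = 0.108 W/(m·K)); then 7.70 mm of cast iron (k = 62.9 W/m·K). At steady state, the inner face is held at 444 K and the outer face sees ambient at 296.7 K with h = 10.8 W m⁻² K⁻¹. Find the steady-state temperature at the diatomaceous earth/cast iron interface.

Resistance network (inner→outer):
  R_copper = L/(kA) = 0.00795/(362·2.12) = 1.036×10^-5 K/W
  R_diatomaceous earth = L/(kA) = 0.0211/(0.108·2.12) = 0.09216 K/W
  R_cast iron = L/(kA) = 0.00770/(62.9·2.12) = 5.774×10^-5 K/W
  R_conv,out = 1/(hA) = 1/(10.8·2.12) = 0.04368 K/W
ΣR = 1.036×10^-5 + 0.09216 + 5.774×10^-5 + 0.04368 = 0.1359 K/W
Q = ΔT/ΣR = (444 K − 296.7 K)/0.1359 = 1084 W
From the inner boundary to the diatomaceous earth/cast iron interface, ΣR_partial = 0.09217 K/W.
T_interface = T_in − Q·ΣR_partial = 444 K − (1084)(0.09217) = 344.1 K

T = 344.1 K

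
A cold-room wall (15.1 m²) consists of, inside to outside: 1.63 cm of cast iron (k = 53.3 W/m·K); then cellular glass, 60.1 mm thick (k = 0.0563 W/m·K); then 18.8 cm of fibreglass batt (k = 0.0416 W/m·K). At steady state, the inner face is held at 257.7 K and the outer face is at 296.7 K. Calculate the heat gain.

Series thermal resistances, inner to outer:
  R_cast iron = L/(kA) = 0.0163/(53.3·15.1) = 2.025×10^-5 K/W
  R_cellular glass = L/(kA) = 0.0601/(0.0563·15.1) = 0.07070 K/W
  R_fibreglass batt = L/(kA) = 0.188/(0.0416·15.1) = 0.2993 K/W
ΣR = 2.025×10^-5 + 0.07070 + 0.2993 = 0.3700 K/W
Q = ΔT/ΣR = (257.7 K − 296.7 K)/0.3700 = -105 W
(Negative Q ⇒ heat flows inward; heat gain = 105 W.)

Q = 105 W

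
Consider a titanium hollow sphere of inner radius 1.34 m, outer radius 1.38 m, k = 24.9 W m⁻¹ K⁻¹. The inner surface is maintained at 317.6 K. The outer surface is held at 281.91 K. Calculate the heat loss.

Q = 4πk·ΔT/(1/r₁ − 1/r₂) = 4π × 24.9 × 35.69 / (1/1.34 − 1/1.38) = 5.16×10^5 W

Q = 5.16×10^5 W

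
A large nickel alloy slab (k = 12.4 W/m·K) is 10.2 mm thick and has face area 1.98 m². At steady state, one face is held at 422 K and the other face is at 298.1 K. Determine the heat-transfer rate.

Q = 2.98×10^5 W

Q = kA·ΔT/L = 12.4 × 1.98 × |422 K − 298.1 K| / 0.0102 = 2.98×10^5 W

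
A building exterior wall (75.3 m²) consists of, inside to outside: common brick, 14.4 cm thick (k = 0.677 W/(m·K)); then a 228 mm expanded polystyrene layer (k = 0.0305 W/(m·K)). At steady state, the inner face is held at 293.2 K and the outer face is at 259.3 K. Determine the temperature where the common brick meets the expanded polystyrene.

T = 292.3 K

Treat each layer as a resistance in series:
  R_common brick = L/(kA) = 0.144/(0.677·75.3) = 0.002825 K/W
  R_expanded polystyrene = L/(kA) = 0.228/(0.0305·75.3) = 0.09928 K/W
ΣR = 0.002825 + 0.09928 = 0.1021 K/W
Q = ΔT/ΣR = (293.2 K − 259.3 K)/0.1021 = 332.0 W
From the inner boundary to the common brick/expanded polystyrene interface, ΣR_partial = 0.002825 K/W.
T_interface = T_in − Q·ΣR_partial = 293.2 K − (332.0)(0.002825) = 292.3 K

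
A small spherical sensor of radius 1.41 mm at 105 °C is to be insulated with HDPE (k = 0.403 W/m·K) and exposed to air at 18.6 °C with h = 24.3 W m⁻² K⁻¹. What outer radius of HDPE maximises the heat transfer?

For a sphere, r_cr = 2k_ins/h = 2·0.403/24.3 = 0.0332 m = 3.32 cm

r_cr = 3.32 cm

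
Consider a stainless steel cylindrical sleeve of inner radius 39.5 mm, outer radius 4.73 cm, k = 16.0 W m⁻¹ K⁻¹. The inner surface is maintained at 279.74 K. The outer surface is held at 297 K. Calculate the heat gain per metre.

Q' = 2πk·ΔT/ln(r₂/r₁) = 2π × 16.0 × 17.26 / ln(0.0473/0.0395) = 9630 W/m

Q' = 9630 W/m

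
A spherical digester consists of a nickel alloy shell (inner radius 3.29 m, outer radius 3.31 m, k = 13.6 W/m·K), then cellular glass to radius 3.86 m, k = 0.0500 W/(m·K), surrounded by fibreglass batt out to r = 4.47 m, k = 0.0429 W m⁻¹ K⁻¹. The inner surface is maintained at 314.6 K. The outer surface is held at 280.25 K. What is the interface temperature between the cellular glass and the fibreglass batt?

Treat each layer as a resistance in series:
  R_nickel alloy = (1/3.29 − 1/3.31)/(4πk) = 0.001837/(4π·13.6) = 1.075×10^-5 K/W
  R_cellular glass = (1/3.31 − 1/3.86)/(4πk) = 0.04305/(4π·0.0500) = 0.06851 K/W
  R_fibreglass batt = (1/3.86 − 1/4.47)/(4πk) = 0.03535/(4π·0.0429) = 0.06558 K/W
ΣR = 1.075×10^-5 + 0.06851 + 0.06558 = 0.1341 K/W
Q = ΔT/ΣR = (314.6 K − 280.25 K)/0.1341 = 256.2 W
From the inner boundary to the cellular glass/fibreglass batt interface, ΣR_partial = 0.06852 K/W.
T_interface = T_in − Q·ΣR_partial = 314.6 K − (256.2)(0.06852) = 297.0 K

T = 297.0 K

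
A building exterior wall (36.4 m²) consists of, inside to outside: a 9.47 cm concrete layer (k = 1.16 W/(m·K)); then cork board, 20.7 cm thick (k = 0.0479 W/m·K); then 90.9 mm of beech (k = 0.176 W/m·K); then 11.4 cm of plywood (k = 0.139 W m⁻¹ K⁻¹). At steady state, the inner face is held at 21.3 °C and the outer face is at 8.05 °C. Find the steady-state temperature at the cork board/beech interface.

Treat each layer as a resistance in series:
  R_concrete = L/(kA) = 0.0947/(1.16·36.4) = 0.002243 K/W
  R_cork board = L/(kA) = 0.207/(0.0479·36.4) = 0.1187 K/W
  R_beech = L/(kA) = 0.0909/(0.176·36.4) = 0.01419 K/W
  R_plywood = L/(kA) = 0.114/(0.139·36.4) = 0.02253 K/W
ΣR = 0.002243 + 0.1187 + 0.01419 + 0.02253 = 0.1577 K/W
Q = ΔT/ΣR = (21.3 °C − 8.05 °C)/0.1577 = 84.02 W
From the inner boundary to the cork board/beech interface, ΣR_partial = 0.1209 K/W.
T_interface = T_in − Q·ΣR_partial = 21.3 °C − (84.02)(0.1209) = 11.1 °C

T = 11.1 °C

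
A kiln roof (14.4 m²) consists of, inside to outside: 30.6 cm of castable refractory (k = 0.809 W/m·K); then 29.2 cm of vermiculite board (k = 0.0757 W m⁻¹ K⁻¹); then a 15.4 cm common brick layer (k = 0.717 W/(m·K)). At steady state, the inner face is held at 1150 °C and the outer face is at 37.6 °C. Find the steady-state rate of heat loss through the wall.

Resistance network (inner→outer):
  R_castable refractory = L/(kA) = 0.306/(0.809·14.4) = 0.02627 K/W
  R_vermiculite board = L/(kA) = 0.292/(0.0757·14.4) = 0.2679 K/W
  R_common brick = L/(kA) = 0.154/(0.717·14.4) = 0.01492 K/W
ΣR = 0.02627 + 0.2679 + 0.01492 = 0.3091 K/W
Q = ΔT/ΣR = (1150 °C − 37.6 °C)/0.3091 = 3600 W

Q = 3.60 kW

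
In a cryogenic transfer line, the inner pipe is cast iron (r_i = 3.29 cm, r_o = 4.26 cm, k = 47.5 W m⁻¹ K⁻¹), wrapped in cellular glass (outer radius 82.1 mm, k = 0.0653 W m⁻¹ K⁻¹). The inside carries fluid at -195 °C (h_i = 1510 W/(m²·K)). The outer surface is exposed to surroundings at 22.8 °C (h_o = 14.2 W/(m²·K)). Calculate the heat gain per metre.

Q' = 125 W/m

Treat each layer as a resistance in series:
  R'_conv,in = 1/(2πr h) = 1/(2π·0.0329·1510) = 0.003204 m·K/W
  R'_cast iron = ln(0.0426/0.0329)/(2πk) = 0.2584/(2π·47.5) = 8.657×10^-4 m·K/W
  R'_cellular glass = ln(0.0821/0.0426)/(2πk) = 0.6561/(2π·0.0653) = 1.599 m·K/W
  R'_conv,out = 1/(2πr h) = 1/(2π·0.0821·14.2) = 0.1365 m·K/W
ΣR = 0.003204 + 8.657×10^-4 + 1.599 + 0.1365 = 1.740 m·K/W
Q' = ΔT/ΣR = (-195 °C − 22.8 °C)/1.740 = -125 W/m
(Negative Q' ⇒ heat flows inward; heat gain = 125 W/m.)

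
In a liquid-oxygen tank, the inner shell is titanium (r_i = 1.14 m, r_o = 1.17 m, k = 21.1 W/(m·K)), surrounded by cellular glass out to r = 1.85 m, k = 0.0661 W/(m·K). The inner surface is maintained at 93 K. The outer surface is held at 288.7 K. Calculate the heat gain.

Resistance network (inner→outer):
  R_titanium = (1/1.14 − 1/1.17)/(4πk) = 0.02249/(4π·21.1) = 8.483×10^-5 K/W
  R_cellular glass = (1/1.17 − 1/1.85)/(4πk) = 0.3142/(4π·0.0661) = 0.3782 K/W
ΣR = 8.483×10^-5 + 0.3782 = 0.3783 K/W
Q = ΔT/ΣR = (93 K − 288.7 K)/0.3783 = -517 W
(Negative Q ⇒ heat flows inward; heat gain = 517 W.)

Q = 517 W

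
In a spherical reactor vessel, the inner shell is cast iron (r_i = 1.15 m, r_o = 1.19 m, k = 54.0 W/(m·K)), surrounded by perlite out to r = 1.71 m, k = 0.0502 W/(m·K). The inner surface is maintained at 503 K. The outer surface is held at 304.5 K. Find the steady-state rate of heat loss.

Resistance network (inner→outer):
  R_cast iron = (1/1.15 − 1/1.19)/(4πk) = 0.02923/(4π·54.0) = 4.307×10^-5 K/W
  R_perlite = (1/1.19 − 1/1.71)/(4πk) = 0.2555/(4π·0.0502) = 0.4051 K/W
ΣR = 4.307×10^-5 + 0.4051 = 0.4051 K/W
Q = ΔT/ΣR = (503 K − 304.5 K)/0.4051 = 490 W

Q = 490 W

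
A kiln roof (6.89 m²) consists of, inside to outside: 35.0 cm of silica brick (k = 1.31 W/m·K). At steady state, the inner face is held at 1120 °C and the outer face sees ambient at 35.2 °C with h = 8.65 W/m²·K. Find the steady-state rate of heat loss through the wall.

Q = 19.5 kW

Resistance network (inner→outer):
  R_silica brick = L/(kA) = 0.350/(1.31·6.89) = 0.03878 K/W
  R_conv,out = 1/(hA) = 1/(8.65·6.89) = 0.01678 K/W
ΣR = 0.03878 + 0.01678 = 0.05556 K/W
Q = ΔT/ΣR = (1120 °C − 35.2 °C)/0.05556 = 19500 W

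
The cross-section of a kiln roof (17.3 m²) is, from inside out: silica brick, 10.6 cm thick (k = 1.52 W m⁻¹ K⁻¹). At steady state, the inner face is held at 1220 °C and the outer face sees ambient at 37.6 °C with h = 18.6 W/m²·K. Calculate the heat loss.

Series thermal resistances, inner to outer:
  R_silica brick = L/(kA) = 0.106/(1.52·17.3) = 0.004031 K/W
  R_conv,out = 1/(hA) = 1/(18.6·17.3) = 0.003108 K/W
ΣR = 0.004031 + 0.003108 = 0.007139 K/W
Q = ΔT/ΣR = (1220 °C − 37.6 °C)/0.007139 = 1.66×10^5 W

Q = 166 kW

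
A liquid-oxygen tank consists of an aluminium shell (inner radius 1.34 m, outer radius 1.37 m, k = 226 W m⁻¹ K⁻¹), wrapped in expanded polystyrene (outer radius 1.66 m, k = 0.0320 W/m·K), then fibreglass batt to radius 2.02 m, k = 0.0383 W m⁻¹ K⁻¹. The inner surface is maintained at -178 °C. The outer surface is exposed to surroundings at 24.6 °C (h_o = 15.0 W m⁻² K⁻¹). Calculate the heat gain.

Series thermal resistances, inner to outer:
  R_aluminium = (1/1.34 − 1/1.37)/(4πk) = 0.01634/(4π·226) = 5.754×10^-6 K/W
  R_expanded polystyrene = (1/1.37 − 1/1.66)/(4πk) = 0.1275/(4π·0.0320) = 0.3171 K/W
  R_fibreglass batt = (1/1.66 − 1/2.02)/(4πk) = 0.1074/(4π·0.0383) = 0.2231 K/W
  R_conv,out = 1/(4πr²h) = 1/(4π·2.02²·15.0) = 0.001300 K/W
ΣR = 5.754×10^-6 + 0.3171 + 0.2231 + 0.001300 = 0.5415 K/W
Q = ΔT/ΣR = (-178 °C − 24.6 °C)/0.5415 = -374 W
(Negative Q ⇒ heat flows inward; heat gain = 374 W.)

Q = 374 W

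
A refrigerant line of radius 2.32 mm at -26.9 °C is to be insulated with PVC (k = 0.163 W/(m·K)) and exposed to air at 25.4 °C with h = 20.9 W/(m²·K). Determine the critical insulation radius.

r_cr = 0.780 cm

For a cylinder, r_cr = k_ins/h = 0.163/20.9 = 0.00780 m = 0.780 cm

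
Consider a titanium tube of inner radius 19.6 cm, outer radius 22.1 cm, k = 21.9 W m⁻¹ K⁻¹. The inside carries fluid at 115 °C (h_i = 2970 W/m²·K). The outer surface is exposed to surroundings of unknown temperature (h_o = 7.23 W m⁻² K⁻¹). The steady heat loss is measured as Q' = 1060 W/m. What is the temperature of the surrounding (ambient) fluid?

Sum the resistances:
  R'_conv,in = 1/(2πr h) = 1/(2π·0.196·2970) = 2.734×10^-4 m·K/W
  R'_titanium = ln(0.221/0.196)/(2πk) = 0.1200/(2π·21.9) = 8.724×10^-4 m·K/W
  R'_conv,out = 1/(2πr h) = 1/(2π·0.221·7.23) = 0.09961 m·K/W
ΣR = 0.1008 m·K/W
ΔT = Q'·ΣR = 1060 × 0.1008 = 106.8 K
Heat flows outward, so T_out = T_in − ΔT = 115 − 106.8 = 8.2 °C

T_out = 8.2 °C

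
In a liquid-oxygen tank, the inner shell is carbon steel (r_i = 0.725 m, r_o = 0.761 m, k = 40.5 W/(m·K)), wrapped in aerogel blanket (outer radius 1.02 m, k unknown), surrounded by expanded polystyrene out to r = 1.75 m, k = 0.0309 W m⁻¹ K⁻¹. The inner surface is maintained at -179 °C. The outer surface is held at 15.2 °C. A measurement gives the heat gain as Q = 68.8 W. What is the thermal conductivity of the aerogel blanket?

k = 0.0150 W/m·K

ΣR = ΔT/Q = |-179 − 15.2|/68.8 = 2.823 K/W
Known resistances:
  R_carbon steel = (1/0.725 − 1/0.761)/(4πk) = 0.06525/(4π·40.5) = 1.282×10^-4 K/W
  R_expanded polystyrene = (1/1.02 − 1/1.75)/(4πk) = 0.4090/(4π·0.0309) = 1.053 K/W
R_aerogel blanket = ΣR − ΣR_known = 2.823 − 1.053 = 1.770 K/W
(1/r₁−1/r₂)/(4πk) = 1.770 ⇒ k = 0.3337/(4π·1.770) = 0.0150 W/m·K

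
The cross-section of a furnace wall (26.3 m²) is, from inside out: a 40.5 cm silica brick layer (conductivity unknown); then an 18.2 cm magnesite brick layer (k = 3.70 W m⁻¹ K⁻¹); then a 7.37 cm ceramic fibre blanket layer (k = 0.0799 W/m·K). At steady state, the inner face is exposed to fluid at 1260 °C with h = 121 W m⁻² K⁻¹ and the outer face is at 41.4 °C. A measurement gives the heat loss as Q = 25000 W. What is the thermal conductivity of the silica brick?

k = 1.34 W/m·K

ΣR = ΔT/Q = |1260 − 41.4|/25000 = 0.04874 K/W
Known resistances:
  R_conv,in = 1/(hA) = 1/(121·26.3) = 3.142×10^-4 K/W
  R_magnesite brick = L/(kA) = 0.182/(3.70·26.3) = 0.001870 K/W
  R_ceramic fibre blanket = L/(kA) = 0.0737/(0.0799·26.3) = 0.03507 K/W
R_silica brick = ΣR − ΣR_known = 0.04874 − 0.03725 = 0.01149 K/W
L/(kA) = 0.01149 ⇒ k = 0.405/(0.01149·26.3) = 1.34 W/m·K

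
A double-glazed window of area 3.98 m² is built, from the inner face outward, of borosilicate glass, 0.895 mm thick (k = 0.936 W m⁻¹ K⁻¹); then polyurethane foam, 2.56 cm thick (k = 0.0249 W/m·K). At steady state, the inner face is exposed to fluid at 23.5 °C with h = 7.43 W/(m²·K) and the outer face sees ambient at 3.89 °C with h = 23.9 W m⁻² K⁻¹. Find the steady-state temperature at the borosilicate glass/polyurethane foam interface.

T = 21.3 °C

Resistance network (inner→outer):
  R_conv,in = 1/(hA) = 1/(7.43·3.98) = 0.03382 K/W
  R_borosilicate glass = L/(kA) = 8.95×10^-4/(0.936·3.98) = 2.403×10^-4 K/W
  R_polyurethane foam = L/(kA) = 0.0256/(0.0249·3.98) = 0.2583 K/W
  R_conv,out = 1/(hA) = 1/(23.9·3.98) = 0.01051 K/W
ΣR = 0.03382 + 2.403×10^-4 + 0.2583 + 0.01051 = 0.3029 K/W
Q = ΔT/ΣR = (23.5 °C − 3.89 °C)/0.3029 = 64.74 W
From the inner boundary to the borosilicate glass/polyurethane foam interface, ΣR_partial = 0.03406 K/W.
T_interface = T_in − Q·ΣR_partial = 23.5 °C − (64.74)(0.03406) = 21.3 °C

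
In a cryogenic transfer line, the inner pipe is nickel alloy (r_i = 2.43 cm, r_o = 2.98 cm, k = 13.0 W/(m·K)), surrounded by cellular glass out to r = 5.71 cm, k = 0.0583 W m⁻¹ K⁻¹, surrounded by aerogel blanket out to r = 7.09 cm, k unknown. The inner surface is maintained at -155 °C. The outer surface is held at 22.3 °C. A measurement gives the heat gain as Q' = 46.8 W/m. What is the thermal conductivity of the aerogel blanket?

ΣR = ΔT/Q' = |-155 − 22.3|/46.8 = 3.788 m·K/W
Known resistances:
  R'_nickel alloy = ln(0.0298/0.0243)/(2πk) = 0.2040/(2π·13.0) = 0.002498 m·K/W
  R'_cellular glass = ln(0.0571/0.0298)/(2πk) = 0.6503/(2π·0.0583) = 1.775 m·K/W
R_aerogel blanket = ΣR − ΣR_known = 3.788 − 1.777 = 2.011 m·K/W
ln(r₂/r₁)/(2πk) = 2.011 ⇒ k = 0.2165/(2π·2.011) = 0.0171 W/m·K

k = 0.0171 W/m·K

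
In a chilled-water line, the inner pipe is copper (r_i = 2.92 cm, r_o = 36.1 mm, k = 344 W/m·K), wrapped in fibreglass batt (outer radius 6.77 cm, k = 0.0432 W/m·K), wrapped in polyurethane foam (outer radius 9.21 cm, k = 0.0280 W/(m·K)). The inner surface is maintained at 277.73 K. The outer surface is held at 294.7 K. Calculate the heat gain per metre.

Q' = 4.17 W/m

Resistance network (inner→outer):
  R'_copper = ln(0.0361/0.0292)/(2πk) = 0.2121/(2π·344) = 9.814×10^-5 m·K/W
  R'_fibreglass batt = ln(0.0677/0.0361)/(2πk) = 0.6288/(2π·0.0432) = 2.317 m·K/W
  R'_polyurethane foam = ln(0.0921/0.0677)/(2πk) = 0.3078/(2π·0.0280) = 1.750 m·K/W
ΣR = 9.814×10^-5 + 2.317 + 1.750 = 4.067 m·K/W
Q' = ΔT/ΣR = (277.73 K − 294.7 K)/4.067 = -4.17 W/m
(Negative Q' ⇒ heat flows inward; heat gain = 4.17 W/m.)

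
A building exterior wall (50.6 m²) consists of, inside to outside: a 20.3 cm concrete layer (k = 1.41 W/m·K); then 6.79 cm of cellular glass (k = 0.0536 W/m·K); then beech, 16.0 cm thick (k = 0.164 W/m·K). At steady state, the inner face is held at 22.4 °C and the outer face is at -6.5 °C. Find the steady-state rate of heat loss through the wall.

Series thermal resistances, inner to outer:
  R_concrete = L/(kA) = 0.203/(1.41·50.6) = 0.002845 K/W
  R_cellular glass = L/(kA) = 0.0679/(0.0536·50.6) = 0.02504 K/W
  R_beech = L/(kA) = 0.160/(0.164·50.6) = 0.01928 K/W
ΣR = 0.002845 + 0.02504 + 0.01928 = 0.04716 K/W
Q = ΔT/ΣR = (22.4 °C − -6.5 °C)/0.04716 = 613 W

Q = 613 W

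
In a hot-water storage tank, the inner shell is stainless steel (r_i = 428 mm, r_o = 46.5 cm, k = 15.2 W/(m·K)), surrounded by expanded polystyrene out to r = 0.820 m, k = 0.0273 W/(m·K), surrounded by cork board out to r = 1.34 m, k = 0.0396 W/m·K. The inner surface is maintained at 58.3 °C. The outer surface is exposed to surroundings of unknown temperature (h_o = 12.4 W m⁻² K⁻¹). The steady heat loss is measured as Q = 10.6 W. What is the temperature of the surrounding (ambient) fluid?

Series resistances:
  R_stainless steel = (1/0.428 − 1/0.465)/(4πk) = 0.1859/(4π·15.2) = 9.733×10^-4 K/W
  R_expanded polystyrene = (1/0.465 − 1/0.820)/(4πk) = 0.9310/(4π·0.0273) = 2.714 K/W
  R_cork board = (1/0.820 − 1/1.34)/(4πk) = 0.4732/(4π·0.0396) = 0.9510 K/W
  R_conv,out = 1/(4πr²h) = 1/(4π·1.34²·12.4) = 0.003574 K/W
ΣR = 3.669 K/W
ΔT = Q·ΣR = 10.6 × 3.669 = 38.89 K
Heat flows outward, so T_out = T_in − ΔT = 58.3 − 38.89 = 19.4 °C

T_out = 19.4 °C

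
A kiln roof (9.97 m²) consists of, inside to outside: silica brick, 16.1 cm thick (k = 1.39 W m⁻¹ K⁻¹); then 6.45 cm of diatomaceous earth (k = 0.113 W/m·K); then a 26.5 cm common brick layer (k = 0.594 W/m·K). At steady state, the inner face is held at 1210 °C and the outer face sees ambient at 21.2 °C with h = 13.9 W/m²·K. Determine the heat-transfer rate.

Series thermal resistances, inner to outer:
  R_silica brick = L/(kA) = 0.161/(1.39·9.97) = 0.01162 K/W
  R_diatomaceous earth = L/(kA) = 0.0645/(0.113·9.97) = 0.05725 K/W
  R_common brick = L/(kA) = 0.265/(0.594·9.97) = 0.04475 K/W
  R_conv,out = 1/(hA) = 1/(13.9·9.97) = 0.007216 K/W
ΣR = 0.01162 + 0.05725 + 0.04475 + 0.007216 = 0.1208 K/W
Q = ΔT/ΣR = (1210 °C − 21.2 °C)/0.1208 = 9840 W

Q = 9.84 kW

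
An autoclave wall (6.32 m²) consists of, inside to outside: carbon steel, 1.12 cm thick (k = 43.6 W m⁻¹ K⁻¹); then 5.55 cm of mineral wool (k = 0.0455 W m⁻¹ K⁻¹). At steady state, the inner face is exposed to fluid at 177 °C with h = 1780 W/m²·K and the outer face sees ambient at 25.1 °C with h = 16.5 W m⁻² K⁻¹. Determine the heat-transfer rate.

Q = 749 W

Treat each layer as a resistance in series:
  R_conv,in = 1/(hA) = 1/(1780·6.32) = 8.889×10^-5 K/W
  R_carbon steel = L/(kA) = 0.0112/(43.6·6.32) = 4.065×10^-5 K/W
  R_mineral wool = L/(kA) = 0.0555/(0.0455·6.32) = 0.1930 K/W
  R_conv,out = 1/(hA) = 1/(16.5·6.32) = 0.009590 K/W
ΣR = 8.889×10^-5 + 4.065×10^-5 + 0.1930 + 0.009590 = 0.2027 K/W
Q = ΔT/ΣR = (177 °C − 25.1 °C)/0.2027 = 749 W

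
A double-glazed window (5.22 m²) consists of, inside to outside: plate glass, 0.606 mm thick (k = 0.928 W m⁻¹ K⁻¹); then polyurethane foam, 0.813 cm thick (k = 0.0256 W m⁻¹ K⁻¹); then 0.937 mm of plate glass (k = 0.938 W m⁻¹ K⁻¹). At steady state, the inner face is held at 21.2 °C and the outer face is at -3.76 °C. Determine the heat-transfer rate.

Q = 408 W

Resistance network (inner→outer):
  R_plate glass = L/(kA) = 6.06×10^-4/(0.928·5.22) = 1.251×10^-4 K/W
  R_polyurethane foam = L/(kA) = 0.00813/(0.0256·5.22) = 0.06084 K/W
  R_plate glass = L/(kA) = 9.37×10^-4/(0.938·5.22) = 1.914×10^-4 K/W
ΣR = 1.251×10^-4 + 0.06084 + 1.914×10^-4 = 0.06116 K/W
Q = ΔT/ΣR = (21.2 °C − -3.76 °C)/0.06116 = 408 W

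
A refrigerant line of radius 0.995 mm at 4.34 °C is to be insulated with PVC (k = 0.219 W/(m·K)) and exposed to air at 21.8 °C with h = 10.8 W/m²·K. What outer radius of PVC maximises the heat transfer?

For a cylinder, r_cr = k_ins/h = 0.219/10.8 = 0.0203 m = 2.03 cm

r_cr = 2.03 cm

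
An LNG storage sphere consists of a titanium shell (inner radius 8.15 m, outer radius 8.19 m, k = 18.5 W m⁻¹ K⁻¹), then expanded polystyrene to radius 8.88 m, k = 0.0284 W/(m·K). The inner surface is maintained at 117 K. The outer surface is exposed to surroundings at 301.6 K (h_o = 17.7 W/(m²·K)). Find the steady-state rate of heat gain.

Q = 6.93 kW

Series thermal resistances, inner to outer:
  R_titanium = (1/8.15 − 1/8.19)/(4πk) = 5.993×10^-4/(4π·18.5) = 2.578×10^-6 K/W
  R_expanded polystyrene = (1/8.19 − 1/8.88)/(4πk) = 0.009488/(4π·0.0284) = 0.02658 K/W
  R_conv,out = 1/(4πr²h) = 1/(4π·8.88²·17.7) = 5.702×10^-5 K/W
ΣR = 2.578×10^-6 + 0.02658 + 5.702×10^-5 = 0.02664 K/W
Q = ΔT/ΣR = (117 K − 301.6 K)/0.02664 = -6930 W
(Negative Q ⇒ heat flows inward; heat gain = 6930 W.)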